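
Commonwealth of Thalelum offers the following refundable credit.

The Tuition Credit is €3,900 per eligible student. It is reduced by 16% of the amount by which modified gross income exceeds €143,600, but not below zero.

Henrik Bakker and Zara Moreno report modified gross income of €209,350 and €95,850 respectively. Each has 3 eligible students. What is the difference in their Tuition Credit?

€10,520

Henrik (€209,350): Tuition Credit: base = 3 × €3,900 = €11,700. 16% of the €65,750 excess over €143,600 is €10,520; credit = €11,700 − €10,520 = €1,180.
Zara (€95,850): Tuition Credit: base = 3 × €3,900 = €11,700. €95,850 is at or below the €143,600 threshold, so the full €11,700 applies.
Difference: |€1,180 − €11,700| = €10,520.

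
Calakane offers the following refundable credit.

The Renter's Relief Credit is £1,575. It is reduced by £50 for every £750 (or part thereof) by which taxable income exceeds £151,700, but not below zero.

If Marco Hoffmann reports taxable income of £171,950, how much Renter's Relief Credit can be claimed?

Renter's Relief Credit: income exceeds £151,700 by £20,250, which is 27 full-or-partial £750 increments; reduction = 27 × £50 = £1,350, leaving £225.

£225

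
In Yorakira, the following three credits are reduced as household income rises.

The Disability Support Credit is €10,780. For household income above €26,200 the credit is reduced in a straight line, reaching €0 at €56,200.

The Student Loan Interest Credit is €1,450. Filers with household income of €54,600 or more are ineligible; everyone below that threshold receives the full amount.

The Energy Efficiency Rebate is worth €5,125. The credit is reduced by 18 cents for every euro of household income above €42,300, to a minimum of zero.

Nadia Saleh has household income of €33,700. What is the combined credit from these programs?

Disability Support Credit: €33,700 is €7,500 into a €30,000 phase-out range, leaving 22,500/30,000 of the credit: €10,780 × 22,500/30,000 = €8,085.
Student Loan Interest Credit: €33,700 is below the €54,600 cutoff, so the full €1,450 applies.
Energy Efficiency Rebate: €33,700 is at or below the €42,300 threshold, so the full €5,125 applies.
Total: €8,085 + €1,450 + €5,125 = €14,660.

€14,660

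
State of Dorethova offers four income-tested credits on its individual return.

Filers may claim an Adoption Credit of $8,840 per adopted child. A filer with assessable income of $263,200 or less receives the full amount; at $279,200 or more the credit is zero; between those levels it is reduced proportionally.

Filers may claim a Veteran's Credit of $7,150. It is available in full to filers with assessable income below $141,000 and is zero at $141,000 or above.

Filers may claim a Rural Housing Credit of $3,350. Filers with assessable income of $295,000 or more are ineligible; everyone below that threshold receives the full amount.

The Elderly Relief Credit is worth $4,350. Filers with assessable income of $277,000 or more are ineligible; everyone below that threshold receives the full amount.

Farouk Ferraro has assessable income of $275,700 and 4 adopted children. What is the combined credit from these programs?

$15,435

Adoption Credit: base = 4 × $8,840 = $35,360. $275,700 is $12,500 into a $16,000 phase-out range, leaving 3,500/16,000 of the credit: $35,360 × 3,500/16,000 = $7,735.
Veteran's Credit: $275,700 meets or exceeds the $141,000 cutoff, so the credit is $0.
Rural Housing Credit: $275,700 is below the $295,000 cutoff, so the full $3,350 applies.
Elderly Relief Credit: $275,700 is below the $277,000 cutoff, so the full $4,350 applies.
Total: $7,735 + $0 + $3,350 + $4,350 = $15,435.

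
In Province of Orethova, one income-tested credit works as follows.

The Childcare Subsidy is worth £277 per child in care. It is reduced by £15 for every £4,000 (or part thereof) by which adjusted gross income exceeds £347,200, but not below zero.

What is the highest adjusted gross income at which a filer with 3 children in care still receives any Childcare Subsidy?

£567,200

Full credit = 3 × £277 = £831.
After 55 increments the reduction is 55 × £15 = £825, leaving £6; one more increment wipes it out. Increment 55 ends at excess 55 × £4,000 = £220,000, so the highest qualifying income is £347,200 + £220,000 = £567,200.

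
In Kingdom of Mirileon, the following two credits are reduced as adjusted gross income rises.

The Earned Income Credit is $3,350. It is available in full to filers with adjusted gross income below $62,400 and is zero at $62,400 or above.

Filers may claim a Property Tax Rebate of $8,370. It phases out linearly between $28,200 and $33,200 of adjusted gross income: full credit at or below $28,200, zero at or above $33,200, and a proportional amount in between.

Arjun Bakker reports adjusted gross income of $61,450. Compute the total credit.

$3,350

Earned Income Credit: $61,450 is below the $62,400 cutoff, so the full $3,350 applies.
Property Tax Rebate: $61,450 is at or above $33,200, so the credit is $0.
Total: $3,350 + $0 = $3,350.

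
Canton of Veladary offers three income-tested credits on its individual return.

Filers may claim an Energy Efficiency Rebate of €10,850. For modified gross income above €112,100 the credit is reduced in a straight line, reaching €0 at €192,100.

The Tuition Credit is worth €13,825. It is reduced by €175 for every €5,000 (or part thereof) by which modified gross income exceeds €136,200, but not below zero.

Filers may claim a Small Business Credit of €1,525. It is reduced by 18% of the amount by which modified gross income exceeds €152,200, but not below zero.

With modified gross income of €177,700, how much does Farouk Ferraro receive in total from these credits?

Energy Efficiency Rebate: €177,700 is €65,600 into a €80,000 phase-out range, leaving 14,400/80,000 of the credit: €10,850 × 14,400/80,000 = €1,953.
Tuition Credit: income exceeds €136,200 by €41,500, which is 9 full-or-partial €5,000 increments; reduction = 9 × €175 = €1,575, leaving €12,250.
Small Business Credit: 18% of the €25,500 excess over €152,200 is €4,590 ≥ base, so the credit is €0.
Total: €1,953 + €12,250 + €0 = €14,203.

€14,203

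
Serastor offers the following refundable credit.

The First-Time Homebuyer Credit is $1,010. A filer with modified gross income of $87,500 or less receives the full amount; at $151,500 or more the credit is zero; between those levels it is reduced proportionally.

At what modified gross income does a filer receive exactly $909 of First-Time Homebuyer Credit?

$93,900

$909 is 909/1,010 of the full $1,010, so 101/1,010 of the $64,000 range has been used: income = $87,500 + $64,000 × 101/1,010 = $93,900.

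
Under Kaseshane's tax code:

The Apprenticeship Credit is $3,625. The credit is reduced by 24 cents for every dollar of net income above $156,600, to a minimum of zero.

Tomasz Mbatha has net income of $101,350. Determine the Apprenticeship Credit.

Apprenticeship Credit: $101,350 is at or below the $156,600 threshold, so the full $3,625 applies.

$3,625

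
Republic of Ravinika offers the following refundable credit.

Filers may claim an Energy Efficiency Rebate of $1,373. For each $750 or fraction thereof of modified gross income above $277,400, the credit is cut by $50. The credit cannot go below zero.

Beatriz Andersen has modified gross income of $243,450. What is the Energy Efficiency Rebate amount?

$1,373

Energy Efficiency Rebate: $243,450 is at or below the $277,400 threshold, so the full $1,373 applies.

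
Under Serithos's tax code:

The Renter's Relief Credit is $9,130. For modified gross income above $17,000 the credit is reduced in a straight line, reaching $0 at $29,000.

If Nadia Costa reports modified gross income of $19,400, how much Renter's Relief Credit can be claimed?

$7,304

Renter's Relief Credit: $19,400 is $2,400 into a $12,000 phase-out range, leaving 9,600/12,000 of the credit: $9,130 × 9,600/12,000 = $7,304.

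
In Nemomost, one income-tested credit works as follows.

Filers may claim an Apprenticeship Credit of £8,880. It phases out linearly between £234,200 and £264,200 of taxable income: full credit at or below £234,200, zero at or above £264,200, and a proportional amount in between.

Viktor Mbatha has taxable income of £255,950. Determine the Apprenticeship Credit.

Apprenticeship Credit: £255,950 is £21,750 into a £30,000 phase-out range, leaving 8,250/30,000 of the credit: £8,880 × 8,250/30,000 = £2,442.

£2,442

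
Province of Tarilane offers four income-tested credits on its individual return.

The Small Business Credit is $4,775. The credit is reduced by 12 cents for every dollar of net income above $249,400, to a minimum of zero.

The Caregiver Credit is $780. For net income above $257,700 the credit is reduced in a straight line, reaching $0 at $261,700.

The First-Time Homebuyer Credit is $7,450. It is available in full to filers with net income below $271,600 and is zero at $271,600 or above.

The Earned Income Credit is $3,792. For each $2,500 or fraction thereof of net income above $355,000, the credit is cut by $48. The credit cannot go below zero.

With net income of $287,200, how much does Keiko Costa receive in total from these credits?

$4,031

Small Business Credit: 12% of the $37,800 excess over $249,400 is $4,536; credit = $4,775 − $4,536 = $239.
Caregiver Credit: $287,200 is at or above $261,700, so the credit is $0.
First-Time Homebuyer Credit: $287,200 meets or exceeds the $271,600 cutoff, so the credit is $0.
Earned Income Credit: $287,200 is at or below the $355,000 threshold, so the full $3,792 applies.
Total: $239 + $0 + $0 + $3,792 = $4,031.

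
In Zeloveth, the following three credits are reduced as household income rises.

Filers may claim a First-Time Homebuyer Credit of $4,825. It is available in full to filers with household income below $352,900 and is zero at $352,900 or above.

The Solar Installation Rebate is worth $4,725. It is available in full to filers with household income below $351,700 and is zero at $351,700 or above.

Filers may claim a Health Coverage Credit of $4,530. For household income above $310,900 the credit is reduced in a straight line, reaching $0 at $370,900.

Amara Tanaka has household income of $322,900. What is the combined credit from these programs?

$13,174

First-Time Homebuyer Credit: $322,900 is below the $352,900 cutoff, so the full $4,825 applies.
Solar Installation Rebate: $322,900 is below the $351,700 cutoff, so the full $4,725 applies.
Health Coverage Credit: $322,900 is $12,000 into a $60,000 phase-out range, leaving 48,000/60,000 of the credit: $4,530 × 48,000/60,000 = $3,624.
Total: $4,825 + $4,725 + $3,624 = $13,174.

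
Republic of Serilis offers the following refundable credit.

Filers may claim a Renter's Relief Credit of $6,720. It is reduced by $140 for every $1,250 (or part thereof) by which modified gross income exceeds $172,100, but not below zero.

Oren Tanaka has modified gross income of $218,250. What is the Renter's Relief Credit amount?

Renter's Relief Credit: income exceeds $172,100 by $46,150, which is 37 full-or-partial $1,250 increments; reduction = 37 × $140 = $5,180, leaving $1,540.

$1,540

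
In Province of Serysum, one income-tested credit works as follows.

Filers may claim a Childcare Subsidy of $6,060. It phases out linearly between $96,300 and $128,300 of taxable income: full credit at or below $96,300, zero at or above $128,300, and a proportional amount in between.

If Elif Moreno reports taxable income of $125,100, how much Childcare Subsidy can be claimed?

Childcare Subsidy: $125,100 is $28,800 into a $32,000 phase-out range, leaving 3,200/32,000 of the credit: $6,060 × 3,200/32,000 = $606.

$606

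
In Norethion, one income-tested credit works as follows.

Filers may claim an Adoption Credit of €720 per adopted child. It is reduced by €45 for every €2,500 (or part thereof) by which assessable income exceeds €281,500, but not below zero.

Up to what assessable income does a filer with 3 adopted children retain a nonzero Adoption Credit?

€399,000

Full credit = 3 × €720 = €2,160.
After 47 increments the reduction is 47 × €45 = €2,115, leaving €45; one more increment wipes it out. Increment 47 ends at excess 47 × €2,500 = €117,500, so the highest qualifying income is €281,500 + €117,500 = €399,000.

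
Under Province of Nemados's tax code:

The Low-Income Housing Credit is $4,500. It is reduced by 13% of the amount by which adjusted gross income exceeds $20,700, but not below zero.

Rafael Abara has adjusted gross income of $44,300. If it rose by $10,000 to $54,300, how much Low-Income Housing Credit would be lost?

$1,300

At $44,300 — 13% of the $23,600 excess over $20,700 is $3,068; credit = $4,500 − $3,068 = $1,432.
At $54,300 — 13% of the $33,600 excess over $20,700 is $4,368; credit = $4,500 − $4,368 = $132.
Lost: $1,432 − $132 = $1,300.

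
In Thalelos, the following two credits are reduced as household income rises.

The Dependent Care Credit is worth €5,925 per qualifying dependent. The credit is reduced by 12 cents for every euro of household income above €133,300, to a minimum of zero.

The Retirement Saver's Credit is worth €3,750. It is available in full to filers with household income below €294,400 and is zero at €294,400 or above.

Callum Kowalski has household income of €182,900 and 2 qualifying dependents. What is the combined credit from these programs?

Dependent Care Credit: base = 2 × €5,925 = €11,850. 12% of the €49,600 excess over €133,300 is €5,952; credit = €11,850 − €5,952 = €5,898.
Retirement Saver's Credit: €182,900 is below the €294,400 cutoff, so the full €3,750 applies.
Total: €5,898 + €3,750 = €9,648.

€9,648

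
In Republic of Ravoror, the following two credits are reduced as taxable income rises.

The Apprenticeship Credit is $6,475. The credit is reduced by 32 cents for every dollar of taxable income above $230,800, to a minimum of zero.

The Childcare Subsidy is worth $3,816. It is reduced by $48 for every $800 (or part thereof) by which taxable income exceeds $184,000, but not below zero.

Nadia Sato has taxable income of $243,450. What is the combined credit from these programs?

$2,643

Apprenticeship Credit: 32% of the $12,650 excess over $230,800 is $4,048; credit = $6,475 − $4,048 = $2,427.
Childcare Subsidy: income exceeds $184,000 by $59,450, which is 75 full-or-partial $800 increments; reduction = 75 × $48 = $3,600, leaving $216.
Total: $2,427 + $216 = $2,643.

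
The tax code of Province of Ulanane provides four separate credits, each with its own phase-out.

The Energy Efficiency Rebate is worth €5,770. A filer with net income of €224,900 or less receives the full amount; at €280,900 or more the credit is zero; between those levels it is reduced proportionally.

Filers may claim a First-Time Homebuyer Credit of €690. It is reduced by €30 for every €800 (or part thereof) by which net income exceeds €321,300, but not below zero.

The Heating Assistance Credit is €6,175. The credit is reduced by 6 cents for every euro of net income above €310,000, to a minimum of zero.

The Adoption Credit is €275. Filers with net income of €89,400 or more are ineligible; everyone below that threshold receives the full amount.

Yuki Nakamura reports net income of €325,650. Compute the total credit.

€5,746

Energy Efficiency Rebate: €325,650 is at or above €280,900, so the credit is €0.
First-Time Homebuyer Credit: income exceeds €321,300 by €4,350, which is 6 full-or-partial €800 increments; reduction = 6 × €30 = €180, leaving €510.
Heating Assistance Credit: 6% of the €15,650 excess over €310,000 is €939; credit = €6,175 − €939 = €5,236.
Adoption Credit: €325,650 meets or exceeds the €89,400 cutoff, so the credit is €0.
Total: €0 + €510 + €5,236 + €0 = €5,746.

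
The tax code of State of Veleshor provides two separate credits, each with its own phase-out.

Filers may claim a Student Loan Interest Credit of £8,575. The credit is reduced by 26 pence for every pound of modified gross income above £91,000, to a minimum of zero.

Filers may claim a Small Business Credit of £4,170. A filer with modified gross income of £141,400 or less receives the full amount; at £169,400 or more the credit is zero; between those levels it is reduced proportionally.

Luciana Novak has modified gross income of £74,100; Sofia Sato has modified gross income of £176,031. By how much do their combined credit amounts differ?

£12,745

Luciana (£74,100): Student Loan Interest Credit: £74,100 is at or below the £91,000 threshold, so the full £8,575 applies. Small Business Credit: £74,100 is at or below the £141,400 threshold, so the full £4,170 applies. total £8,575 + £4,170 = £12,745
Sofia (£176,031): Student Loan Interest Credit: 26% of the £85,031 excess over £91,000 is £22,108.06 ≥ base, so the credit is £0. Small Business Credit: £176,031 is at or above £169,400, so the credit is £0. total £0 + £0 = £0
Difference: |£12,745 − £0| = £12,745.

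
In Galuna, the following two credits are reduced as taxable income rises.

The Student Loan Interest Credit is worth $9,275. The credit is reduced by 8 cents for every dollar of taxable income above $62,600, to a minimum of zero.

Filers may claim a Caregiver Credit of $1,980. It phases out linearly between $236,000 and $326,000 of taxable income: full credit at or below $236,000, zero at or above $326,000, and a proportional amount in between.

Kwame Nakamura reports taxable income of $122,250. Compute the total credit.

Student Loan Interest Credit: 8% of the $59,650 excess over $62,600 is $4,772; credit = $9,275 − $4,772 = $4,503.
Caregiver Credit: $122,250 is at or below the $236,000 threshold, so the full $1,980 applies.
Total: $4,503 + $1,980 = $6,483.

$6,483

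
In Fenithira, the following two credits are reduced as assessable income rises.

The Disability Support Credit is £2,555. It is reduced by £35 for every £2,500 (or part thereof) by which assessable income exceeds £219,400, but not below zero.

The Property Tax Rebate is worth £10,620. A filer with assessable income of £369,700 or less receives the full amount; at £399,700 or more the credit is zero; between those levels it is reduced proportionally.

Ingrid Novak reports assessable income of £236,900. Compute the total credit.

£12,930

Disability Support Credit: income exceeds £219,400 by £17,500, which is 7 full-or-partial £2,500 increments; reduction = 7 × £35 = £245, leaving £2,310.
Property Tax Rebate: £236,900 is at or below the £369,700 threshold, so the full £10,620 applies.
Total: £2,310 + £10,620 = £12,930.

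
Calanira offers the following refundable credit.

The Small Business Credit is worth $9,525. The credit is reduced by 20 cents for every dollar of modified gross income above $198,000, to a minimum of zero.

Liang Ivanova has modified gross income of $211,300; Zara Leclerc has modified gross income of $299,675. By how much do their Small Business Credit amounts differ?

$6,865

Liang ($211,300): Small Business Credit: 20% of the $13,300 excess over $198,000 is $2,660; credit = $9,525 − $2,660 = $6,865.
Zara ($299,675): Small Business Credit: 20% of the $101,675 excess over $198,000 is $20,335 ≥ base, so the credit is $0.
Difference: |$6,865 − $0| = $6,865.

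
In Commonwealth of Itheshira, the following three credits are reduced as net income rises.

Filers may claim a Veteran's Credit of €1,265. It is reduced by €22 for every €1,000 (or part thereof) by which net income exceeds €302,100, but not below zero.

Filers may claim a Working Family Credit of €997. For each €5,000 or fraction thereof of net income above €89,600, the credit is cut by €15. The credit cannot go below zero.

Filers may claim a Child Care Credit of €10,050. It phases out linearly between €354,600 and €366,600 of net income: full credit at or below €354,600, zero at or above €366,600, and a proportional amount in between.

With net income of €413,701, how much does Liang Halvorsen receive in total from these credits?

Veteran's Credit: income exceeds €302,100 by €111,601 → 112 increments × €22 = €2,464 ≥ base, so the credit is €0.
Working Family Credit: income exceeds €89,600 by €324,101, which is 65 full-or-partial €5,000 increments; reduction = 65 × €15 = €975, leaving €22.
Child Care Credit: €413,701 is at or above €366,600, so the credit is €0.
Total: €0 + €22 + €0 = €22.

€22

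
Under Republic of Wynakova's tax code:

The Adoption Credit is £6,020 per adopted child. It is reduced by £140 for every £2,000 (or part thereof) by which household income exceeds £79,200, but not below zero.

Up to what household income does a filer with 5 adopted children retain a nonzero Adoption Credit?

Full credit = 5 × £6,020 = £30,100.
After 214 increments the reduction is 214 × £140 = £29,960, leaving £140; one more increment wipes it out. Increment 214 ends at excess 214 × £2,000 = £428,000, so the highest qualifying income is £79,200 + £428,000 = £507,200.

£507,200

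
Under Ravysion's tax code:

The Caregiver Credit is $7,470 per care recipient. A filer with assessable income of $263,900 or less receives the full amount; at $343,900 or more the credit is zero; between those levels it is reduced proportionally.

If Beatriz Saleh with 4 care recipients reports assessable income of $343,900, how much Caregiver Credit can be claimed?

$0

Caregiver Credit: base = 4 × $7,470 = $29,880. $343,900 is at or above $343,900, so the credit is $0.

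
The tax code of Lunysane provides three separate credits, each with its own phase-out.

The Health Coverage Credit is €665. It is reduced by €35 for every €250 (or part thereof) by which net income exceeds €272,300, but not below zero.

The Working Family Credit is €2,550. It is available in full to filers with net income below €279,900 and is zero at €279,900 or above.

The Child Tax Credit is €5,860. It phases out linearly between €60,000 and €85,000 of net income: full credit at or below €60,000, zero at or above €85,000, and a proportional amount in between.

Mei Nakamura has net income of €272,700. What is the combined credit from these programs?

€3,145

Health Coverage Credit: income exceeds €272,300 by €400, which is 2 full-or-partial €250 increments; reduction = 2 × €35 = €70, leaving €595.
Working Family Credit: €272,700 is below the €279,900 cutoff, so the full €2,550 applies.
Child Tax Credit: €272,700 is at or above €85,000, so the credit is €0.
Total: €595 + €2,550 + €0 = €3,145.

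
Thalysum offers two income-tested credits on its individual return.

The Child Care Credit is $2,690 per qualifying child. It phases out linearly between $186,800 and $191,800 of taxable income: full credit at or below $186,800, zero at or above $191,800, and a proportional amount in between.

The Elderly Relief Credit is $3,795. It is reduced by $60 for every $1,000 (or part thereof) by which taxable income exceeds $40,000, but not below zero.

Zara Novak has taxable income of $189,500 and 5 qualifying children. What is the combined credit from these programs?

Child Care Credit: base = 5 × $2,690 = $13,450. $189,500 is $2,700 into a $5,000 phase-out range, leaving 2,300/5,000 of the credit: $13,450 × 2,300/5,000 = $6,187.
Elderly Relief Credit: income exceeds $40,000 by $149,500 → 150 increments × $60 = $9,000 ≥ base, so the credit is $0.
Total: $6,187 + $0 = $6,187.

$6,187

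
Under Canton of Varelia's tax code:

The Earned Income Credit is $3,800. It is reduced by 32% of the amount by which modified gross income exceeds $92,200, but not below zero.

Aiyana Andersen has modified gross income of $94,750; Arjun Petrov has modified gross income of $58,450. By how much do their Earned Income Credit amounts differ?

$816

Aiyana ($94,750): Earned Income Credit: 32% of the $2,550 excess over $92,200 is $816; credit = $3,800 − $816 = $2,984.
Arjun ($58,450): Earned Income Credit: $58,450 is at or below the $92,200 threshold, so the full $3,800 applies.
Difference: |$2,984 − $3,800| = $816.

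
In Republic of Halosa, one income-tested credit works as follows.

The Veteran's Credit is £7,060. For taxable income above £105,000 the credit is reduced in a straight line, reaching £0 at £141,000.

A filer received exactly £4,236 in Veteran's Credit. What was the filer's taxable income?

£119,400

£4,236 is 4,236/7,060 of the full £7,060, so 2,824/7,060 of the £36,000 range has been used: income = £105,000 + £36,000 × 2,824/7,060 = £119,400.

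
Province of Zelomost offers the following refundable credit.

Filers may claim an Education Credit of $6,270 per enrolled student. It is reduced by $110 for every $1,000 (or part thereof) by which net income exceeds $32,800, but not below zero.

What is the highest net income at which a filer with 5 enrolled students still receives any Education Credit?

Full credit = 5 × $6,270 = $31,350.
After 284 increments the reduction is 284 × $110 = $31,240, leaving $110; one more increment wipes it out. Increment 284 ends at excess 284 × $1,000 = $284,000, so the highest qualifying income is $32,800 + $284,000 = $316,800.

$316,800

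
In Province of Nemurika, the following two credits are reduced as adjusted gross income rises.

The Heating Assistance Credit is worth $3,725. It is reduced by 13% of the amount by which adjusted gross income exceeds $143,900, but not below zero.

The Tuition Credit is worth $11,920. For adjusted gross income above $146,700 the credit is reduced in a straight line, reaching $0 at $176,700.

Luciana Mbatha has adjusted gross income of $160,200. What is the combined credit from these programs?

$8,162

Heating Assistance Credit: 13% of the $16,300 excess over $143,900 is $2,119; credit = $3,725 − $2,119 = $1,606.
Tuition Credit: $160,200 is $13,500 into a $30,000 phase-out range, leaving 16,500/30,000 of the credit: $11,920 × 16,500/30,000 = $6,556.
Total: $1,606 + $6,556 = $8,162.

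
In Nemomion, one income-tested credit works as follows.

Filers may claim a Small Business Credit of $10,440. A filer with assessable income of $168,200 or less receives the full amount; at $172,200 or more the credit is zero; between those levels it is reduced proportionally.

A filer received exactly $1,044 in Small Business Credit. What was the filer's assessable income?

$171,800

$1,044 is 1,044/10,440 of the full $10,440, so 9,396/10,440 of the $4,000 range has been used: income = $168,200 + $4,000 × 9,396/10,440 = $171,800.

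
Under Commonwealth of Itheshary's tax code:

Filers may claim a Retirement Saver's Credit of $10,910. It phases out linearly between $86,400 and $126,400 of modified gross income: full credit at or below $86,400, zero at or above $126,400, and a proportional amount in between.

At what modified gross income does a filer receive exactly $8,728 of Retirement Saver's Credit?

$8,728 is 8,728/10,910 of the full $10,910, so 2,182/10,910 of the $40,000 range has been used: income = $86,400 + $40,000 × 2,182/10,910 = $94,400.

$94,400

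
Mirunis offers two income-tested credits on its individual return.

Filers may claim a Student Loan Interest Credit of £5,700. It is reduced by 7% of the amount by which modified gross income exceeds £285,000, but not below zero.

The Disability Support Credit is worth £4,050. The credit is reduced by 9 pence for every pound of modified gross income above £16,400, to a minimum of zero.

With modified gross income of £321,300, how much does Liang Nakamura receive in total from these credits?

£3,159

Student Loan Interest Credit: 7% of the £36,300 excess over £285,000 is £2,541; credit = £5,700 − £2,541 = £3,159.
Disability Support Credit: 9% of the £304,900 excess over £16,400 is £27,441 ≥ base, so the credit is £0.
Total: £3,159 + £0 = £3,159.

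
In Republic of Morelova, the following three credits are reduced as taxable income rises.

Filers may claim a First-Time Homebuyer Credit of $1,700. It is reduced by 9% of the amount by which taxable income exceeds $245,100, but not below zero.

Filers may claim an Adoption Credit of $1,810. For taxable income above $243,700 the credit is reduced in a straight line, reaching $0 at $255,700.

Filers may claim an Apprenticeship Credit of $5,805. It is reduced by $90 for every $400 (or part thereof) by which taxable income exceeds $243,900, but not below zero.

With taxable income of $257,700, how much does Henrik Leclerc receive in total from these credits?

$3,221

First-Time Homebuyer Credit: 9% of the $12,600 excess over $245,100 is $1,134; credit = $1,700 − $1,134 = $566.
Adoption Credit: $257,700 is at or above $255,700, so the credit is $0.
Apprenticeship Credit: income exceeds $243,900 by $13,800, which is 35 full-or-partial $400 increments; reduction = 35 × $90 = $3,150, leaving $2,655.
Total: $566 + $0 + $2,655 = $3,221.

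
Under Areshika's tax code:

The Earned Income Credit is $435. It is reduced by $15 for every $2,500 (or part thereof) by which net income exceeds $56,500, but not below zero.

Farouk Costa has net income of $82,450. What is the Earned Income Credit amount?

$270

Earned Income Credit: income exceeds $56,500 by $25,950, which is 11 full-or-partial $2,500 increments; reduction = 11 × $15 = $165, leaving $270.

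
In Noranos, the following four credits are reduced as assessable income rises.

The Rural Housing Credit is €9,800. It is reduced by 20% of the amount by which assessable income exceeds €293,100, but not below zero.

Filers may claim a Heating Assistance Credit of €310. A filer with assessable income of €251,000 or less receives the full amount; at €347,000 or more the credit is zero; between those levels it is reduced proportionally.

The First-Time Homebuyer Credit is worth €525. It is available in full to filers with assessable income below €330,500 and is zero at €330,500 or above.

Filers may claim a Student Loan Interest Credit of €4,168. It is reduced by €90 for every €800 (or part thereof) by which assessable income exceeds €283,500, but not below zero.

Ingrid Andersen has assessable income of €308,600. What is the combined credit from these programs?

€8,637

Rural Housing Credit: 20% of the €15,500 excess over €293,100 is €3,100; credit = €9,800 − €3,100 = €6,700.
Heating Assistance Credit: €308,600 is €57,600 into a €96,000 phase-out range, leaving 38,400/96,000 of the credit: €310 × 38,400/96,000 = €124.
First-Time Homebuyer Credit: €308,600 is below the €330,500 cutoff, so the full €525 applies.
Student Loan Interest Credit: income exceeds €283,500 by €25,100, which is 32 full-or-partial €800 increments; reduction = 32 × €90 = €2,880, leaving €1,288.
Total: €6,700 + €124 + €525 + €1,288 = €8,637.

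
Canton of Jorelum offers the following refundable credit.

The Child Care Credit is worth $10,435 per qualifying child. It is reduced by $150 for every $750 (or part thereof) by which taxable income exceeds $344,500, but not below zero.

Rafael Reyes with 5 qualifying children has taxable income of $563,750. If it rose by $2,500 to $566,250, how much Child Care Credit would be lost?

At $563,750 — base = 5 × $10,435 = $52,175. income exceeds $344,500 by $219,250, which is 293 full-or-partial $750 increments; reduction = 293 × $150 = $43,950, leaving $8,225.
At $566,250 — base = 5 × $10,435 = $52,175. income exceeds $344,500 by $221,750, which is 296 full-or-partial $750 increments; reduction = 296 × $150 = $44,400, leaving $7,775.
Lost: $8,225 − $7,775 = $450.

$450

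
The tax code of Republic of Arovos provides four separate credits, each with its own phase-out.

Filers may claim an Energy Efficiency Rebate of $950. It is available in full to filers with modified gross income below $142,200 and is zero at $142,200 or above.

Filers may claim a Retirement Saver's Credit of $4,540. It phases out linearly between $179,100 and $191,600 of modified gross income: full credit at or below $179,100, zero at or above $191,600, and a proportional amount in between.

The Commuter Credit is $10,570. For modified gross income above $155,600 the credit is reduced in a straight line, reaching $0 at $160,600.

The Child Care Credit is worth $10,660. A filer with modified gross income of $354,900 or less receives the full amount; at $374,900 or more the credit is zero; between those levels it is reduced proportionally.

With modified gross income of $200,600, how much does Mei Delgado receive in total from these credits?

$10,660

Energy Efficiency Rebate: $200,600 meets or exceeds the $142,200 cutoff, so the credit is $0.
Retirement Saver's Credit: $200,600 is at or above $191,600, so the credit is $0.
Commuter Credit: $200,600 is at or above $160,600, so the credit is $0.
Child Care Credit: $200,600 is at or below the $354,900 threshold, so the full $10,660 applies.
Total: $0 + $0 + $0 + $10,660 = $10,660.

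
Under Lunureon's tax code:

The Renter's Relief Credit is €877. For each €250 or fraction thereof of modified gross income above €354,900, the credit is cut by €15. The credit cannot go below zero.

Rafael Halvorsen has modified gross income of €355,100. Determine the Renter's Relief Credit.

€862

Renter's Relief Credit: income exceeds €354,900 by €200, which is 1 full-or-partial €250 increment; reduction = 1 × €15 = €15, leaving €862.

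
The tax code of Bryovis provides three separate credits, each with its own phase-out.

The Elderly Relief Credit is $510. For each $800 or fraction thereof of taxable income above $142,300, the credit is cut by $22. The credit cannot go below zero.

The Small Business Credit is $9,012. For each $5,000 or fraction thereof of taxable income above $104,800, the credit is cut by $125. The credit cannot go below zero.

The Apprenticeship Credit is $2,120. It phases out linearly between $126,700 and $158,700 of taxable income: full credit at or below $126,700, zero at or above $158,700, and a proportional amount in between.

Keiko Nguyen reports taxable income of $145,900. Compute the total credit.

$9,135

Elderly Relief Credit: income exceeds $142,300 by $3,600, which is 5 full-or-partial $800 increments; reduction = 5 × $22 = $110, leaving $400.
Small Business Credit: income exceeds $104,800 by $41,100, which is 9 full-or-partial $5,000 increments; reduction = 9 × $125 = $1,125, leaving $7,887.
Apprenticeship Credit: $145,900 is $19,200 into a $32,000 phase-out range, leaving 12,800/32,000 of the credit: $2,120 × 12,800/32,000 = $848.
Total: $400 + $7,887 + $848 = $9,135.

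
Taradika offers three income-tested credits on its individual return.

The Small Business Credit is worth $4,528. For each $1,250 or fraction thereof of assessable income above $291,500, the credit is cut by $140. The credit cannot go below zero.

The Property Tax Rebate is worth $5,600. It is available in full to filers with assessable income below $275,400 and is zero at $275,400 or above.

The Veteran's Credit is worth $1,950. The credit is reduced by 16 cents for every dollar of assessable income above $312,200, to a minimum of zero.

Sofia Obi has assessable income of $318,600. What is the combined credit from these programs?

$2,374

Small Business Credit: income exceeds $291,500 by $27,100, which is 22 full-or-partial $1,250 increments; reduction = 22 × $140 = $3,080, leaving $1,448.
Property Tax Rebate: $318,600 meets or exceeds the $275,400 cutoff, so the credit is $0.
Veteran's Credit: 16% of the $6,400 excess over $312,200 is $1,024; credit = $1,950 − $1,024 = $926.
Total: $1,448 + $0 + $926 = $2,374.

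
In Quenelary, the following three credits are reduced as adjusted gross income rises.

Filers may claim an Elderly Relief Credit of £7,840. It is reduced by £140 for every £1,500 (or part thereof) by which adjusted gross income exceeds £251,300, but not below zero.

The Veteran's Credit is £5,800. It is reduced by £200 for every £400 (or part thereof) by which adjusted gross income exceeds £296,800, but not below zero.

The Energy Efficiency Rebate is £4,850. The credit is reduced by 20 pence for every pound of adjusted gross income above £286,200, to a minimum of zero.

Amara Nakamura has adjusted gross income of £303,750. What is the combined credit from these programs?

£6,480

Elderly Relief Credit: income exceeds £251,300 by £52,450, which is 35 full-or-partial £1,500 increments; reduction = 35 × £140 = £4,900, leaving £2,940.
Veteran's Credit: income exceeds £296,800 by £6,950, which is 18 full-or-partial £400 increments; reduction = 18 × £200 = £3,600, leaving £2,200.
Energy Efficiency Rebate: 20% of the £17,550 excess over £286,200 is £3,510; credit = £4,850 − £3,510 = £1,340.
Total: £2,940 + £2,200 + £1,340 = £6,480.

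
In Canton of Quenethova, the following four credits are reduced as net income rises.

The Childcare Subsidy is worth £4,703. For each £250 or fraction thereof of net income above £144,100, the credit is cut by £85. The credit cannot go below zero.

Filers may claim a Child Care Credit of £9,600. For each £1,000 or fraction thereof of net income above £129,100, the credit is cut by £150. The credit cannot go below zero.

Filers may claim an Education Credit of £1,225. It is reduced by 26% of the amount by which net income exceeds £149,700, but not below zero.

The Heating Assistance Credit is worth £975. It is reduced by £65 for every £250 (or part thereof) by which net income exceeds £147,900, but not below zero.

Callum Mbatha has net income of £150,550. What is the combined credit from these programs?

£10,057

Childcare Subsidy: income exceeds £144,100 by £6,450, which is 26 full-or-partial £250 increments; reduction = 26 × £85 = £2,210, leaving £2,493.
Child Care Credit: income exceeds £129,100 by £21,450, which is 22 full-or-partial £1,000 increments; reduction = 22 × £150 = £3,300, leaving £6,300.
Education Credit: 26% of the £850 excess over £149,700 is £221; credit = £1,225 − £221 = £1,004.
Heating Assistance Credit: income exceeds £147,900 by £2,650, which is 11 full-or-partial £250 increments; reduction = 11 × £65 = £715, leaving £260.
Total: £2,493 + £6,300 + £1,004 + £260 = £10,057.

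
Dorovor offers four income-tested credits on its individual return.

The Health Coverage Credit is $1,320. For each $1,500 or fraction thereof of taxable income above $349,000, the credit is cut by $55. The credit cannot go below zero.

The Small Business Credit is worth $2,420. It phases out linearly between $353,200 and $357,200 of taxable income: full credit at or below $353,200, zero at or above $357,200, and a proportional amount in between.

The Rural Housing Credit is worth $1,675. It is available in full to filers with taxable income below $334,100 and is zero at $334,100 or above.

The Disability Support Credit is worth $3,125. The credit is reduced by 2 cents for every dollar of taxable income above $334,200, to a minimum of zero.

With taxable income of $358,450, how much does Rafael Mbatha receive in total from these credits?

Health Coverage Credit: income exceeds $349,000 by $9,450, which is 7 full-or-partial $1,500 increments; reduction = 7 × $55 = $385, leaving $935.
Small Business Credit: $358,450 is at or above $357,200, so the credit is $0.
Rural Housing Credit: $358,450 meets or exceeds the $334,100 cutoff, so the credit is $0.
Disability Support Credit: 2% of the $24,250 excess over $334,200 is $485; credit = $3,125 − $485 = $2,640.
Total: $935 + $0 + $0 + $2,640 = $3,575.

$3,575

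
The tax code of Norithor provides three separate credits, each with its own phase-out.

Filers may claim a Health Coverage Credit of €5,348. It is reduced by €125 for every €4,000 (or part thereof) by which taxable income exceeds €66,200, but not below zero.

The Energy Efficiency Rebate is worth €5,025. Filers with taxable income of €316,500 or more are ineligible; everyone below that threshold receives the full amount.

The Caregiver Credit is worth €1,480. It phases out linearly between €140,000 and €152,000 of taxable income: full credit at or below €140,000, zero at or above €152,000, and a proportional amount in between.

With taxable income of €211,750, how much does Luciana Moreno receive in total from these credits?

Health Coverage Credit: income exceeds €66,200 by €145,550, which is 37 full-or-partial €4,000 increments; reduction = 37 × €125 = €4,625, leaving €723.
Energy Efficiency Rebate: €211,750 is below the €316,500 cutoff, so the full €5,025 applies.
Caregiver Credit: €211,750 is at or above €152,000, so the credit is €0.
Total: €723 + €5,025 + €0 = €5,748.

€5,748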